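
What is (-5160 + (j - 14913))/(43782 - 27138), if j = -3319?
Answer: -5848/4161 ≈ -1.4054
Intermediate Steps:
(-5160 + (j - 14913))/(43782 - 27138) = (-5160 + (-3319 - 14913))/(43782 - 27138) = (-5160 - 18232)/16644 = -23392*1/16644 = -5848/4161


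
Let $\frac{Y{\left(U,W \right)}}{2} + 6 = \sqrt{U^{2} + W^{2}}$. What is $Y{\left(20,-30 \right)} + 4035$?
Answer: $4023 + 20 \sqrt{13} \approx 4095.1$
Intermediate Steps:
$Y{\left(U,W \right)} = -12 + 2 \sqrt{U^{2} + W^{2}}$
$Y{\left(20,-30 \right)} + 4035 = \left(-12 + 2 \sqrt{20^{2} + \left(-30\right)^{2}}\right) + 4035 = \left(-12 + 2 \sqrt{400 + 900}\right) + 4035 = \left(-12 + 2 \sqrt{1300}\right) + 4035 = \left(-12 + 2 \cdot 10 \sqrt{13}\right) + 4035 = \left(-12 + 20 \sqrt{13}\right) + 4035 = 4023 + 20 \sqrt{13}$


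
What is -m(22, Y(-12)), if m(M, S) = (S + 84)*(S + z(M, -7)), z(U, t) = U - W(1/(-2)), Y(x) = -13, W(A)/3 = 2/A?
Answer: -1491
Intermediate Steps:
W(A) = 6/A (W(A) = 3*(2/A) = 6/A)
z(U, t) = 12 + U (z(U, t) = U - 6/(1/(-2)) = U - 6/(-½) = U - 6*(-2) = U - 1*(-12) = U + 12 = 12 + U)
m(M, S) = (84 + S)*(12 + M + S) (m(M, S) = (S + 84)*(S + (12 + M)) = (84 + S)*(12 + M + S))
-m(22, Y(-12)) = -(1008 + (-13)² + 84*22 + 96*(-13) + 22*(-13)) = -(1008 + 169 + 1848 - 1248 - 286) = -1*1491 = -1491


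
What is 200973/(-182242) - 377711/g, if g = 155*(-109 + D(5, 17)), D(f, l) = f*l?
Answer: 34043594251/338970120 ≈ 100.43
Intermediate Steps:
g = -3720 (g = 155*(-109 + 5*17) = 155*(-109 + 85) = 155*(-24) = -3720)
200973/(-182242) - 377711/g = 200973/(-182242) - 377711/(-3720) = 200973*(-1/182242) - 377711*(-1/3720) = -200973/182242 + 377711/3720 = 34043594251/338970120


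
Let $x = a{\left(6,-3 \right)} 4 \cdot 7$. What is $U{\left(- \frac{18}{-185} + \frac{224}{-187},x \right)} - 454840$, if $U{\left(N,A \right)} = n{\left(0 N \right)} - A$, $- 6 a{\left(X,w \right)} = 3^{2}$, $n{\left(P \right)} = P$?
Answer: $-454798$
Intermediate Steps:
$a{\left(X,w \right)} = - \frac{3}{2}$ ($a{\left(X,w \right)} = - \frac{3^{2}}{6} = \left(- \frac{1}{6}\right) 9 = - \frac{3}{2}$)
$x = -42$ ($x = \left(- \frac{3}{2}\right) 4 \cdot 7 = \left(-6\right) 7 = -42$)
$U{\left(N,A \right)} = - A$ ($U{\left(N,A \right)} = 0 N - A = 0 - A = - A$)
$U{\left(- \frac{18}{-185} + \frac{224}{-187},x \right)} - 454840 = \left(-1\right) \left(-42\right) - 454840 = 42 - 454840 = -454798$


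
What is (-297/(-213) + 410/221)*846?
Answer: 43136694/15691 ≈ 2749.1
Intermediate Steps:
(-297/(-213) + 410/221)*846 = (-297*(-1/213) + 410*(1/221))*846 = (99/71 + 410/221)*846 = (50989/15691)*846 = 43136694/15691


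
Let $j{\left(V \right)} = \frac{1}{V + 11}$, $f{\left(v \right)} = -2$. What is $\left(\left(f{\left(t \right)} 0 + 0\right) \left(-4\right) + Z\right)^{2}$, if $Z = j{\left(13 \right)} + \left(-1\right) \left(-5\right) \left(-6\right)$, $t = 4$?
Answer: $\frac{516961}{576} \approx 897.5$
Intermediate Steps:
$j{\left(V \right)} = \frac{1}{11 + V}$
$Z = - \frac{719}{24}$ ($Z = \frac{1}{11 + 13} + \left(-1\right) \left(-5\right) \left(-6\right) = \frac{1}{24} + 5 \left(-6\right) = \frac{1}{24} - 30 = - \frac{719}{24} \approx -29.958$)
$\left(\left(f{\left(t \right)} 0 + 0\right) \left(-4\right) + Z\right)^{2} = \left(\left(\left(-2\right) 0 + 0\right) \left(-4\right) - \frac{719}{24}\right)^{2} = \left(\left(0 + 0\right) \left(-4\right) - \frac{719}{24}\right)^{2} = \left(0 \left(-4\right) - \frac{719}{24}\right)^{2} = \left(0 - \frac{719}{24}\right)^{2} = \left(- \frac{719}{24}\right)^{2} = \frac{516961}{576}$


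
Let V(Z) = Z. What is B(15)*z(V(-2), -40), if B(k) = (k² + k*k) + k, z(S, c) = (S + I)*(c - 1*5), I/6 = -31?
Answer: 3933900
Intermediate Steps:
I = -186 (I = 6*(-31) = -186)
z(S, c) = (-186 + S)*(-5 + c) (z(S, c) = (S - 186)*(c - 1*5) = (-186 + S)*(c - 5) = (-186 + S)*(-5 + c))
B(k) = k + 2*k² (B(k) = (k² + k²) + k = 2*k² + k = k + 2*k²)
B(15)*z(V(-2), -40) = (15*(1 + 2*15))*(930 - 186*(-40) - 5*(-2) - 2*(-40)) = (15*(1 + 30))*(930 + 7440 + 10 + 80) = (15*31)*8460 = 465*8460 = 3933900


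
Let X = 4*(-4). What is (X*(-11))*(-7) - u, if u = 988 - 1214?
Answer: -1006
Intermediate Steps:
X = -16
u = -226
(X*(-11))*(-7) - u = -16*(-11)*(-7) - 1*(-226) = 176*(-7) + 226 = -1232 + 226 = -1006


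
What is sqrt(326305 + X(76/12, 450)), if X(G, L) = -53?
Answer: 2*sqrt(81563) ≈ 571.18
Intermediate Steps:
sqrt(326305 + X(76/12, 450)) = sqrt(326305 - 53) = sqrt(326252) = 2*sqrt(81563)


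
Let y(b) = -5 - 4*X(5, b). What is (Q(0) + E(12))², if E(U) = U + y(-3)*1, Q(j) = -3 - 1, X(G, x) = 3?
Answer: 81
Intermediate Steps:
Q(j) = -4
y(b) = -17 (y(b) = -5 - 4*3 = -5 - 12 = -17)
E(U) = -17 + U (E(U) = U - 17*1 = U - 17 = -17 + U)
(Q(0) + E(12))² = (-4 + (-17 + 12))² = (-4 - 5)² = (-9)² = 81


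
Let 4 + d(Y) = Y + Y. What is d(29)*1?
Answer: 54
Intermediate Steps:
d(Y) = -4 + 2*Y (d(Y) = -4 + (Y + Y) = -4 + 2*Y)
d(29)*1 = (-4 + 2*29)*1 = (-4 + 58)*1 = 54*1 = 54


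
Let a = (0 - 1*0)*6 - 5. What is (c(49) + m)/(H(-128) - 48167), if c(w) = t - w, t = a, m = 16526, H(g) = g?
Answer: -16472/48295 ≈ -0.34107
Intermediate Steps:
a = -5 (a = (0 + 0)*6 - 5 = 0*6 - 5 = 0 - 5 = -5)
t = -5
c(w) = -5 - w
(c(49) + m)/(H(-128) - 48167) = ((-5 - 1*49) + 16526)/(-128 - 48167) = ((-5 - 49) + 16526)/(-48295) = (-54 + 16526)*(-1/48295) = 16472*(-1/48295) = -16472/48295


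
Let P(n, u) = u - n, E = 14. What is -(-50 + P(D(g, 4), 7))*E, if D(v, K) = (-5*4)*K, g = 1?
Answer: -518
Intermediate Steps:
D(v, K) = -20*K
-(-50 + P(D(g, 4), 7))*E = -(-50 + (7 - (-20)*4))*14 = -(-50 + (7 - 1*(-80)))*14 = -(-50 + (7 + 80))*14 = -(-50 + 87)*14 = -37*14 = -1*518 = -518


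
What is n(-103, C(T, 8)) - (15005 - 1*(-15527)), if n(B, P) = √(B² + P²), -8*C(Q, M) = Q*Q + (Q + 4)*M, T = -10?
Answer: -30532 + √42605/2 ≈ -30429.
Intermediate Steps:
C(Q, M) = -Q²/8 - M*(4 + Q)/8 (C(Q, M) = -(Q*Q + (Q + 4)*M)/8 = -(Q² + (4 + Q)*M)/8 = -(Q² + M*(4 + Q))/8 = -Q²/8 - M*(4 + Q)/8)
n(-103, C(T, 8)) - (15005 - 1*(-15527)) = √((-103)² + (-½*8 - ⅛*(-10)² - ⅛*8*(-10))²) - (15005 - 1*(-15527)) = √(10609 + (-4 - ⅛*100 + 10)²) - (15005 + 15527) = √(10609 + (-4 - 25/2 + 10)²) - 1*30532 = √(10609 + (-13/2)²) - 30532 = √(10609 + 169/4) - 30532 = √(42605/4) - 30532 = √42605/2 - 30532 = -30532 + √42605/2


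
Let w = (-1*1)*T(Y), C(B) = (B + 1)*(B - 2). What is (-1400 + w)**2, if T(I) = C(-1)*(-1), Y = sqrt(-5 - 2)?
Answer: 1960000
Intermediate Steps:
C(B) = (1 + B)*(-2 + B)
Y = I*sqrt(7) (Y = sqrt(-7) = I*sqrt(7) ≈ 2.6458*I)
T(I) = 0 (T(I) = (-2 + (-1)**2 - 1*(-1))*(-1) = (-2 + 1 + 1)*(-1) = 0*(-1) = 0)
w = 0 (w = -1*1*0 = -1*0 = 0)
(-1400 + w)**2 = (-1400 + 0)**2 = (-1400)**2 = 1960000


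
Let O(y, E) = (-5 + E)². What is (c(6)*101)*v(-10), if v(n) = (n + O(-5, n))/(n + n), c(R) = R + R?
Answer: -13029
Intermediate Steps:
c(R) = 2*R
v(n) = (n + (-5 + n)²)/(2*n) (v(n) = (n + (-5 + n)²)/(n + n) = (n + (-5 + n)²)/((2*n)) = (n + (-5 + n)²)*(1/(2*n)) = (n + (-5 + n)²)/(2*n))
(c(6)*101)*v(-10) = ((2*6)*101)*((½)*(-10 + (-5 - 10)²)/(-10)) = (12*101)*((½)*(-⅒)*(-10 + (-15)²)) = 1212*((½)*(-⅒)*(-10 + 225)) = 1212*((½)*(-⅒)*215) = 1212*(-43/4) = -13029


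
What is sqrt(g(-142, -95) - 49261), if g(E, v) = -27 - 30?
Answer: I*sqrt(49318) ≈ 222.08*I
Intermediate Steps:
g(E, v) = -57
sqrt(g(-142, -95) - 49261) = sqrt(-57 - 49261) = sqrt(-49318) = I*sqrt(49318)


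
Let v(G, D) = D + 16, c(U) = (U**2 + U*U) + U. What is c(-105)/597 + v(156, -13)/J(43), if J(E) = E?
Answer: 315142/8557 ≈ 36.829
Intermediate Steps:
c(U) = U + 2*U**2 (c(U) = (U**2 + U**2) + U = 2*U**2 + U = U + 2*U**2)
v(G, D) = 16 + D
c(-105)/597 + v(156, -13)/J(43) = -105*(1 + 2*(-105))/597 + (16 - 13)/43 = -105*(1 - 210)*(1/597) + 3*(1/43) = -105*(-209)*(1/597) + 3/43 = 21945*(1/597) + 3/43 = 7315/199 + 3/43 = 315142/8557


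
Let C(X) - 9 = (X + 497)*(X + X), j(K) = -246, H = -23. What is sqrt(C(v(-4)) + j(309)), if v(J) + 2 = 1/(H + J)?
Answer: I*sqrt(1642813)/27 ≈ 47.471*I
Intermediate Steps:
v(J) = -2 + 1/(-23 + J)
C(X) = 9 + 2*X*(497 + X) (C(X) = 9 + (X + 497)*(X + X) = 9 + (497 + X)*(2*X) = 9 + 2*X*(497 + X))
sqrt(C(v(-4)) + j(309)) = sqrt((9 + 2*((47 - 2*(-4))/(-23 - 4))**2 + 994*((47 - 2*(-4))/(-23 - 4))) - 246) = sqrt((9 + 2*((47 + 8)/(-27))**2 + 994*((47 + 8)/(-27))) - 246) = sqrt((9 + 2*(-1/27*55)**2 + 994*(-1/27*55)) - 246) = sqrt((9 + 2*(-55/27)**2 + 994*(-55/27)) - 246) = sqrt((9 + 2*(3025/729) - 54670/27) - 246) = sqrt((9 + 6050/729 - 54670/27) - 246) = sqrt(-1463479/729 - 246) = sqrt(-1642813/729) = I*sqrt(1642813)/27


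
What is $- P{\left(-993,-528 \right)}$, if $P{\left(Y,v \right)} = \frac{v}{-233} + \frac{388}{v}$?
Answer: $- \frac{47095}{30756} \approx -1.5312$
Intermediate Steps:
$P{\left(Y,v \right)} = \frac{388}{v} - \frac{v}{233}$ ($P{\left(Y,v \right)} = v \left(- \frac{1}{233}\right) + \frac{388}{v} = - \frac{v}{233} + \frac{388}{v} = \frac{388}{v} - \frac{v}{233}$)
$- P{\left(-993,-528 \right)} = - (\frac{388}{-528} - - \frac{528}{233}) = - (388 \left(- \frac{1}{528}\right) + \frac{528}{233}) = - (- \frac{97}{132} + \frac{528}{233}) = \left(-1\right) \frac{47095}{30756} = - \frac{47095}{30756}$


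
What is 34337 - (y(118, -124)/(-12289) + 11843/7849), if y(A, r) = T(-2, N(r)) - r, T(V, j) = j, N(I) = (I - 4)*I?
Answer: 3312002081634/96456361 ≈ 34337.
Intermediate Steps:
N(I) = I*(-4 + I) (N(I) = (-4 + I)*I = I*(-4 + I))
y(A, r) = -r + r*(-4 + r) (y(A, r) = r*(-4 + r) - r = -r + r*(-4 + r))
34337 - (y(118, -124)/(-12289) + 11843/7849) = 34337 - (-124*(-5 - 124)/(-12289) + 11843/7849) = 34337 - (-124*(-129)*(-1/12289) + 11843*(1/7849)) = 34337 - (15996*(-1/12289) + 11843/7849) = 34337 - (-15996/12289 + 11843/7849) = 34337 - 1*19986023/96456361 = 34337 - 19986023/96456361 = 3312002081634/96456361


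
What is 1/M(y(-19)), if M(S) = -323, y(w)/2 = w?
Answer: -1/323 ≈ -0.0030960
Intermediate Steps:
y(w) = 2*w
1/M(y(-19)) = 1/(-323) = -1/323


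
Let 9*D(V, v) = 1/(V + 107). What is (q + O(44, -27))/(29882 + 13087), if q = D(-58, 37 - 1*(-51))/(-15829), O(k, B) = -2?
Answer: -13961179/299948928741 ≈ -4.6545e-5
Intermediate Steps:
D(V, v) = 1/(9*(107 + V)) (D(V, v) = 1/(9*(V + 107)) = 1/(9*(107 + V)))
q = -1/6980589 (q = (1/(9*(107 - 58)))/(-15829) = ((⅑)/49)*(-1/15829) = ((⅑)*(1/49))*(-1/15829) = (1/441)*(-1/15829) = -1/6980589 ≈ -1.4325e-7)
(q + O(44, -27))/(29882 + 13087) = (-1/6980589 - 2)/(29882 + 13087) = -13961179/6980589/42969 = -13961179/6980589*1/42969 = -13961179/299948928741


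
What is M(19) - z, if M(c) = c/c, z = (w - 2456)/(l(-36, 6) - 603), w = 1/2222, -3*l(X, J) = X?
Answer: -1381343/437734 ≈ -3.1557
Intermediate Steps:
l(X, J) = -X/3
w = 1/2222 ≈ 0.00045004
z = 1819077/437734 (z = (1/2222 - 2456)/(-1/3*(-36) - 603) = -5457231/(2222*(12 - 603)) = -5457231/2222/(-591) = -5457231/2222*(-1/591) = 1819077/437734 ≈ 4.1557)
M(c) = 1
M(19) - z = 1 - 1*1819077/437734 = 1 - 1819077/437734 = -1381343/437734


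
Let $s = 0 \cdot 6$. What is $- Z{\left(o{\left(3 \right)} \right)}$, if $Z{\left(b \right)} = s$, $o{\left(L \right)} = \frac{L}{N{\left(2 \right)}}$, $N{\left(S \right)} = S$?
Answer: $0$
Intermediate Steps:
$o{\left(L \right)} = \frac{L}{2}$
$s = 0$
$Z{\left(b \right)} = 0$
$- Z{\left(o{\left(3 \right)} \right)} = \left(-1\right) 0 = 0$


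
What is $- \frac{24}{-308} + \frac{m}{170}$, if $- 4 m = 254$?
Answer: $- \frac{7739}{26180} \approx -0.29561$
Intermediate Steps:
$m = - \frac{127}{2}$ ($m = \left(- \frac{1}{4}\right) 254 = - \frac{127}{2} \approx -63.5$)
$- \frac{24}{-308} + \frac{m}{170} = - \frac{24}{-308} - \frac{127}{2 \cdot 170} = \left(-24\right) \left(- \frac{1}{308}\right) - \frac{127}{340} = \frac{6}{77} - \frac{127}{340} = - \frac{7739}{26180}$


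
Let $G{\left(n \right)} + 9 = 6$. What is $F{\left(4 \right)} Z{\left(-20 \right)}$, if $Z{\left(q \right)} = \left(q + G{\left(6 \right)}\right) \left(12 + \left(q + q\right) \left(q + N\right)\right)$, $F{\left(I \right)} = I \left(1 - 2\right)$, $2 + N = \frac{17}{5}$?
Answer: $69552$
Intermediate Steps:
$G{\left(n \right)} = -3$ ($G{\left(n \right)} = -9 + 6 = -3$)
$N = \frac{7}{5}$ ($N = -2 + \frac{17}{5} = \frac{7}{5} \approx 1.4$)
$F{\left(I \right)} = - I$ ($F{\left(I \right)} = I \left(-1\right) = - I$)
$Z{\left(q \right)} = \left(-3 + q\right) \left(12 + 2 q \left(\frac{7}{5} + q\right)\right)$ ($Z{\left(q \right)} = \left(q - 3\right) \left(12 + \left(q + q\right) \left(q + \frac{7}{5}\right)\right) = \left(-3 + q\right) \left(12 + 2 q \left(\frac{7}{5} + q\right)\right)$)
$F{\left(4 \right)} Z{\left(-20 \right)} = \left(-1\right) 4 \left(-36 + 2 \left(-20\right)^{3} - \frac{16 \left(-20\right)^{2}}{5} + \frac{18}{5} \left(-20\right)\right) = - 4 \left(-36 + 2 \left(-8000\right) - 1280 - 72\right) = - 4 \left(-36 - 16000 - 1280 - 72\right) = \left(-4\right) \left(-17388\right) = 69552$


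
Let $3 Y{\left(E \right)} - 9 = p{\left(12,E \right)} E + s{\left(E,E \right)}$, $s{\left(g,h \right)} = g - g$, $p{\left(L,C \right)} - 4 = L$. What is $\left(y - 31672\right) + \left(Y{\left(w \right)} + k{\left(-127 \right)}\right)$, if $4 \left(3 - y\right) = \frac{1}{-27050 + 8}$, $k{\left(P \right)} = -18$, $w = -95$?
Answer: $- \frac{1160666677}{36056} \approx -32191.0$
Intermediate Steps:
$p{\left(L,C \right)} = 4 + L$
$s{\left(g,h \right)} = 0$
$Y{\left(E \right)} = 3 + \frac{16 E}{3}$ ($Y{\left(E \right)} = 3 + \frac{\left(4 + 12\right) E + 0}{3} = 3 + \frac{16 E + 0}{3} = 3 + \frac{16 E}{3}$)
$y = \frac{324505}{108168}$ ($y = 3 - \frac{1}{4 \left(-27050 + 8\right)} = 3 - \frac{1}{4 \left(-27042\right)} = 3 - - \frac{1}{108168} = 3 + \frac{1}{108168} = \frac{324505}{108168} \approx 3.0$)
$\left(y - 31672\right) + \left(Y{\left(w \right)} + k{\left(-127 \right)}\right) = \left(\frac{324505}{108168} - 31672\right) + \left(\left(3 + \frac{16}{3} \left(-95\right)\right) - 18\right) = - \frac{3425572391}{108168} + \left(\left(3 - \frac{1520}{3}\right) - 18\right) = - \frac{3425572391}{108168} - \frac{1565}{3} = - \frac{1160666677}{36056}$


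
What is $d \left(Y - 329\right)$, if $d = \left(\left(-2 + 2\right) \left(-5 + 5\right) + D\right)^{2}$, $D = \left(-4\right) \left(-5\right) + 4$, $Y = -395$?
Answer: $-417024$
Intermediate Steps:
$D = 24$ ($D = 20 + 4 = 24$)
$d = 576$ ($d = \left(\left(-2 + 2\right) \left(-5 + 5\right) + 24\right)^{2} = \left(0 \cdot 0 + 24\right)^{2} = \left(0 + 24\right)^{2} = 24^{2} = 576$)
$d \left(Y - 329\right) = 576 \left(-395 - 329\right) = 576 \left(-724\right) = -417024$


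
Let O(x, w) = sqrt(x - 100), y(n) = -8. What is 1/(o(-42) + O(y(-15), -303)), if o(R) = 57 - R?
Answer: 11/1101 - 2*I*sqrt(3)/3303 ≈ 0.0099909 - 0.0010488*I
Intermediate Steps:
O(x, w) = sqrt(-100 + x)
1/(o(-42) + O(y(-15), -303)) = 1/((57 - 1*(-42)) + sqrt(-100 - 8)) = 1/((57 + 42) + sqrt(-108)) = 1/(99 + 6*I*sqrt(3))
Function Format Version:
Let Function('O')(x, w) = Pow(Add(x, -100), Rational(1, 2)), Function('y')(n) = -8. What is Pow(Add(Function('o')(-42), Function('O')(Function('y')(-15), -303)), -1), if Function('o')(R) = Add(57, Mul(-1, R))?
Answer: Add(Rational(11, 1101), Mul(Rational(-2, 3303), I, Pow(3, Rational(1, 2)))) ≈ Add(0.0099909, Mul(-0.0010488, I))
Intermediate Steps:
Function('O')(x, w) = Pow(Add(-100, x), Rational(1, 2))
Pow(Add(Function('o')(-42), Function('O')(Function('y')(-15), -303)), -1) = Pow(Add(Add(57, Mul(-1, -42)), Pow(Add(-100, -8), Rational(1, 2))), -1) = Pow(Add(Add(57, 42), Pow(-108, Rational(1, 2))), -1) = Pow(Add(99, Mul(6, I, Pow(3, Rational(1, 2)))), -1)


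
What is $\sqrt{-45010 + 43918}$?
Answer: $2 i \sqrt{273} \approx 33.045 i$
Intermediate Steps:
$\sqrt{-45010 + 43918} = \sqrt{-1092} = 2 i \sqrt{273}$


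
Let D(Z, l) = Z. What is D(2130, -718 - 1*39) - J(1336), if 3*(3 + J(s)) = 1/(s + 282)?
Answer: 10353581/4854 ≈ 2133.0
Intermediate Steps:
J(s) = -3 + 1/(3*(282 + s)) (J(s) = -3 + 1/(3*(s + 282)) = -3 + 1/(3*(282 + s)))
D(2130, -718 - 1*39) - J(1336) = 2130 - (-2537 - 9*1336)/(3*(282 + 1336)) = 2130 - (-2537 - 12024)/(3*1618) = 2130 - (-14561)/(3*1618) = 2130 - 1*(-14561/4854) = 2130 + 14561/4854 = 10353581/4854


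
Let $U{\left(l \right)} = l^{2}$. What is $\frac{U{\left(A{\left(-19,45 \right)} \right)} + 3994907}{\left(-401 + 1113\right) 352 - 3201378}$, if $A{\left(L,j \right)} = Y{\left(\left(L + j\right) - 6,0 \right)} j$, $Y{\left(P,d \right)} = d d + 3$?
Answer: $- \frac{2006566}{1475377} \approx -1.36$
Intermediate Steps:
$Y{\left(P,d \right)} = 3 + d^{2}$ ($Y{\left(P,d \right)} = d^{2} + 3 = 3 + d^{2}$)
$A{\left(L,j \right)} = 3 j$ ($A{\left(L,j \right)} = \left(3 + 0^{2}\right) j = \left(3 + 0\right) j = 3 j$)
$\frac{U{\left(A{\left(-19,45 \right)} \right)} + 3994907}{\left(-401 + 1113\right) 352 - 3201378} = \frac{\left(3 \cdot 45\right)^{2} + 3994907}{\left(-401 + 1113\right) 352 - 3201378} = \frac{135^{2} + 3994907}{712 \cdot 352 - 3201378} = \frac{18225 + 3994907}{250624 - 3201378} = \frac{4013132}{-2950754} = 4013132 \left(- \frac{1}{2950754}\right) = - \frac{2006566}{1475377}$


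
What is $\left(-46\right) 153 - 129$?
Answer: $-7167$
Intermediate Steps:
$\left(-46\right) 153 - 129 = -7038 - 129 = -7167$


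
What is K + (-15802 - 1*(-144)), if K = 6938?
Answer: -8720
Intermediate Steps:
K + (-15802 - 1*(-144)) = 6938 + (-15802 - 1*(-144)) = 6938 + (-15802 + 144) = 6938 - 15658 = -8720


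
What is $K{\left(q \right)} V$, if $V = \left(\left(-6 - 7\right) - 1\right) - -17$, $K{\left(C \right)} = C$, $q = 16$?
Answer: $48$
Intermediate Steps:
$V = 3$ ($V = \left(-13 - 1\right) + 17 = -14 + 17 = 3$)
$K{\left(q \right)} V = 16 \cdot 3 = 48$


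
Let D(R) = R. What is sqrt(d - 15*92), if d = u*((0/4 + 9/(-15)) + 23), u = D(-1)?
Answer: 2*I*sqrt(8765)/5 ≈ 37.449*I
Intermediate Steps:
u = -1
d = -112/5 (d = -((0/4 + 9/(-15)) + 23) = -((0*(1/4) + 9*(-1/15)) + 23) = -((0 - 3/5) + 23) = -(-3/5 + 23) = -1*112/5 = -112/5 ≈ -22.400)
sqrt(d - 15*92) = sqrt(-112/5 - 15*92) = sqrt(-112/5 - 1380) = sqrt(-7012/5) = 2*I*sqrt(8765)/5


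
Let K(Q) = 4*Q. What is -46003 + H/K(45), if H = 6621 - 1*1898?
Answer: -8275817/180 ≈ -45977.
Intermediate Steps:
H = 4723 (H = 6621 - 1898 = 4723)
-46003 + H/K(45) = -46003 + 4723/((4*45)) = -46003 + 4723/180 = -8275817/180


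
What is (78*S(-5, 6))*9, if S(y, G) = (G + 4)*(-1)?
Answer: -7020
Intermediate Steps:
S(y, G) = -4 - G (S(y, G) = (4 + G)*(-1) = -4 - G)
(78*S(-5, 6))*9 = (78*(-4 - 1*6))*9 = (78*(-4 - 6))*9 = (78*(-10))*9 = -780*9 = -7020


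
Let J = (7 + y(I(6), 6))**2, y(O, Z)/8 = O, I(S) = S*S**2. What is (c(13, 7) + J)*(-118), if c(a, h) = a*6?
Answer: -355215754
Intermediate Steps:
I(S) = S**3
y(O, Z) = 8*O
c(a, h) = 6*a
J = 3010225 (J = (7 + 8*6**3)**2 = (7 + 8*216)**2 = (7 + 1728)**2 = 1735**2 = 3010225)
(c(13, 7) + J)*(-118) = (6*13 + 3010225)*(-118) = (78 + 3010225)*(-118) = 3010303*(-118) = -355215754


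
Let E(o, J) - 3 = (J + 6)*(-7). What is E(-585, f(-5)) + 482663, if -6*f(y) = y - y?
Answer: 482624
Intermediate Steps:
f(y) = 0 (f(y) = -(y - y)/6 = -⅙*0 = 0)
E(o, J) = -39 - 7*J (E(o, J) = 3 + (J + 6)*(-7) = 3 + (6 + J)*(-7) = 3 + (-42 - 7*J) = -39 - 7*J)
E(-585, f(-5)) + 482663 = (-39 - 7*0) + 482663 = (-39 + 0) + 482663 = -39 + 482663 = 482624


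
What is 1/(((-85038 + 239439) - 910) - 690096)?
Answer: -1/536605 ≈ -1.8636e-6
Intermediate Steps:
1/(((-85038 + 239439) - 910) - 690096) = 1/((154401 - 910) - 690096) = 1/(153491 - 690096) = 1/(-536605) = -1/536605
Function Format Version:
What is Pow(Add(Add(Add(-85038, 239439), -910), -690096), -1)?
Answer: Rational(-1, 536605) ≈ -1.8636e-6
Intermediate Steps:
Pow(Add(Add(Add(-85038, 239439), -910), -690096), -1) = Pow(Add(Add(154401, -910), -690096), -1) = Pow(Add(153491, -690096), -1) = Pow(-536605, -1) = Rational(-1, 536605)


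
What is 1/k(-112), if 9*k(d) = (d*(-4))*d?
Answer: -9/50176 ≈ -0.00017937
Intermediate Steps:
k(d) = -4*d²/9 (k(d) = ((d*(-4))*d)/9 = ((-4*d)*d)/9 = (-4*d²)/9 = -4*d²/9)
1/k(-112) = 1/(-4/9*(-112)²) = 1/(-4/9*12544) = 1/(-50176/9) = -9/50176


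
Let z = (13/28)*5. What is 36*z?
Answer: 585/7 ≈ 83.571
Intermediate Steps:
z = 65/28 (z = (13*(1/28))*5 = (13/28)*5 = 65/28 ≈ 2.3214)
36*z = 36*(65/28) = 585/7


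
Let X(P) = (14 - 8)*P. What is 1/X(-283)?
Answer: -1/1698 ≈ -0.00058893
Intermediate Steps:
X(P) = 6*P
1/X(-283) = 1/(6*(-283)) = 1/(-1698) = -1/1698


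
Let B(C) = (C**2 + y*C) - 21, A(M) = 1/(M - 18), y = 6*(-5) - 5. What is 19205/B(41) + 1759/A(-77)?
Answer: -7515884/45 ≈ -1.6702e+5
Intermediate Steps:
y = -35 (y = -30 - 5 = -35)
A(M) = 1/(-18 + M)
B(C) = -21 + C**2 - 35*C (B(C) = (C**2 - 35*C) - 21 = -21 + C**2 - 35*C)
19205/B(41) + 1759/A(-77) = 19205/(-21 + 41**2 - 35*41) + 1759/(1/(-18 - 77)) = 19205/(-21 + 1681 - 1435) + 1759/(1/(-95)) = 19205/225 + 1759/(-1/95) = 19205*(1/225) + 1759*(-95) = 3841/45 - 167105 = -7515884/45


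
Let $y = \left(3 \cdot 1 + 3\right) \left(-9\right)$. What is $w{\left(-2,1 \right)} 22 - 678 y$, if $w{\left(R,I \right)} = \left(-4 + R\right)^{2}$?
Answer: $37404$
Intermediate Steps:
$y = -54$ ($y = \left(3 + 3\right) \left(-9\right) = 6 \left(-9\right) = -54$)
$w{\left(-2,1 \right)} 22 - 678 y = \left(-4 - 2\right)^{2} \cdot 22 - -36612 = \left(-6\right)^{2} \cdot 22 + 36612 = 36 \cdot 22 + 36612 = 792 + 36612 = 37404$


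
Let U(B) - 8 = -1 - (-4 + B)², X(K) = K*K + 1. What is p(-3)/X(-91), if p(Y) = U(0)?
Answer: -9/8282 ≈ -0.0010867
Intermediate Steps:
X(K) = 1 + K² (X(K) = K² + 1 = 1 + K²)
U(B) = 7 - (-4 + B)² (U(B) = 8 + (-1 - (-4 + B)²) = 7 - (-4 + B)²)
p(Y) = -9 (p(Y) = 7 - (-4 + 0)² = 7 - 1*(-4)² = 7 - 1*16 = 7 - 16 = -9)
p(-3)/X(-91) = -9/(1 + (-91)²) = -9/(1 + 8281) = -9/8282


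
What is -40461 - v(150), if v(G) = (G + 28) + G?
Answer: -40789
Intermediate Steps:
v(G) = 28 + 2*G (v(G) = (28 + G) + G = 28 + 2*G)
-40461 - v(150) = -40461 - (28 + 2*150) = -40461 - (28 + 300) = -40461 - 1*328 = -40461 - 328 = -40789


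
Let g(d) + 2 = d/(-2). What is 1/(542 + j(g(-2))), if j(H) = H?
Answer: 1/541 ≈ 0.0018484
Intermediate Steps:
g(d) = -2 - d/2 (g(d) = -2 + d/(-2) = -2 + d*(-½) = -2 - d/2)
1/(542 + j(g(-2))) = 1/(542 + (-2 - ½*(-2))) = 1/(542 + (-2 + 1)) = 1/(542 - 1) = 1/541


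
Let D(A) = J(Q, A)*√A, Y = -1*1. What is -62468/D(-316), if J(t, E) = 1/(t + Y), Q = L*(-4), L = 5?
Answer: -655914*I*√79/79 ≈ -73796.0*I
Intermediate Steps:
Y = -1
Q = -20 (Q = 5*(-4) = -20)
J(t, E) = 1/(-1 + t) (J(t, E) = 1/(t - 1) = 1/(-1 + t))
D(A) = -√A/21 (D(A) = √A/(-1 - 20) = √A/(-21) = -√A/21)
-62468/D(-316) = -62468*21*I*√79/158 = -655914*I*√79/79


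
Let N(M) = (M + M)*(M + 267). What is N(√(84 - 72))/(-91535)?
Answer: -24/91535 - 1068*√3/91535 ≈ -0.020471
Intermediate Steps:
N(M) = 2*M*(267 + M) (N(M) = (2*M)*(267 + M) = 2*M*(267 + M))
N(√(84 - 72))/(-91535) = (2*√(84 - 72)*(267 + √(84 - 72)))/(-91535) = (2*√12*(267 + √12))*(-1/91535) = (2*(2*√3)*(267 + 2*√3))*(-1/91535) = (4*√3*(267 + 2*√3))*(-1/91535) = -4*√3*(267 + 2*√3)/91535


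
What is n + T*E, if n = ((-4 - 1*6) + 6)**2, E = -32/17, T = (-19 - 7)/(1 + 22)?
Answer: 7088/391 ≈ 18.128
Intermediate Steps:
T = -26/23 ≈ -1.1304
E = -32/17 (E = -32*1/17 = -32/17 ≈ -1.8824)
n = 16 (n = ((-4 - 6) + 6)**2 = (-10 + 6)**2 = (-4)**2 = 16)
n + T*E = 16 - 26/23*(-32/17) = 16 + 832/391 = 7088/391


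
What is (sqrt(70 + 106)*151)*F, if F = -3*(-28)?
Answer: 50736*sqrt(11) ≈ 1.6827e+5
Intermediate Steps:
F = 84
(sqrt(70 + 106)*151)*F = (sqrt(70 + 106)*151)*84 = (sqrt(176)*151)*84 = ((4*sqrt(11))*151)*84 = (604*sqrt(11))*84 = 50736*sqrt(11)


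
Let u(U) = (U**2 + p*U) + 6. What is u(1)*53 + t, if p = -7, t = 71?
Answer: 71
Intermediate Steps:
u(U) = 6 + U**2 - 7*U (u(U) = (U**2 - 7*U) + 6 = 6 + U**2 - 7*U)
u(1)*53 + t = (6 + 1**2 - 7*1)*53 + 71 = (6 + 1 - 7)*53 + 71 = 0*53 + 71 = 0 + 71 = 71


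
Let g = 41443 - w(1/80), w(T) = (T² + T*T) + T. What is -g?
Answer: -132617559/3200 ≈ -41443.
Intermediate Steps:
w(T) = T + 2*T² (w(T) = (T² + T²) + T = 2*T² + T = T + 2*T²)
g = 132617559/3200 (g = 41443 - (1 + 2/80)/80 = 41443 - (1 + 2*(1/80))/80 = 41443 - (1 + 1/40)/80 = 41443 - 41/(80*40) = 41443 - 1*41/3200 = 41443 - 41/3200 = 132617559/3200 ≈ 41443.)
-g = -1*132617559/3200 = -132617559/3200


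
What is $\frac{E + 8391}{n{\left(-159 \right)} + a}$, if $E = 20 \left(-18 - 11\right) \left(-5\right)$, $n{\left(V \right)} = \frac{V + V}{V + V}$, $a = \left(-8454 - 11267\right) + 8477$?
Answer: $- \frac{11291}{11243} \approx -1.0043$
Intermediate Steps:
$a = -11244$ ($a = -19721 + 8477 = -11244$)
$n{\left(V \right)} = 1$ ($n{\left(V \right)} = \frac{2 V}{2 V} = 2 V \frac{1}{2 V} = 1$)
$E = 2900$ ($E = 20 \left(-18 - 11\right) \left(-5\right) = 20 \left(-29\right) \left(-5\right) = \left(-580\right) \left(-5\right) = 2900$)
$\frac{E + 8391}{n{\left(-159 \right)} + a} = \frac{2900 + 8391}{1 - 11244} = \frac{11291}{-11243} = 11291 \left(- \frac{1}{11243}\right) = - \frac{11291}{11243}$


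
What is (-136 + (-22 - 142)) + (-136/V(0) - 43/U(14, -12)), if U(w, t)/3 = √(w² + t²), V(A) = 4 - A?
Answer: -334 - 43*√85/510 ≈ -334.78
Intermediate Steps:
U(w, t) = 3*√(t² + w²) (U(w, t) = 3*√(w² + t²) = 3*√(t² + w²))
(-136 + (-22 - 142)) + (-136/V(0) - 43/U(14, -12)) = (-136 + (-22 - 142)) + (-136/(4 - 1*0) - 43*1/(3*√((-12)² + 14²))) = (-136 - 164) + (-136/(4 + 0) - 43*1/(3*√(144 + 196))) = -300 + (-136/4 - 43*√85/510) = -300 + (-136*¼ - 43*√85/510) = -300 + (-34 - 43*√85/510) = -334 - 43*√85/510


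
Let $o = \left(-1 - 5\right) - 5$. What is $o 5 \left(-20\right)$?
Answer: $1100$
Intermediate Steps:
$o = -11$ ($o = -6 - 5 = -11$)
$o 5 \left(-20\right) = - 11 \cdot 5 \left(-20\right) = \left(-11\right) \left(-100\right) = 1100$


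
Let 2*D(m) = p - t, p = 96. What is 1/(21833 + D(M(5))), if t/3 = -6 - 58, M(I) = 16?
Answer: 1/21977 ≈ 4.5502e-5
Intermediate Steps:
t = -192 (t = 3*(-6 - 58) = 3*(-64) = -192)
D(m) = 144 (D(m) = (96 - 1*(-192))/2 = (96 + 192)/2 = (1/2)*288 = 144)
1/(21833 + D(M(5))) = 1/(21833 + 144) = 1/21977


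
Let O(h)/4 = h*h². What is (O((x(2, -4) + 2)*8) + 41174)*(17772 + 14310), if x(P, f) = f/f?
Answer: 3094950540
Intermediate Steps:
x(P, f) = 1
O(h) = 4*h³ (O(h) = 4*(h*h²) = 4*h³)
(O((x(2, -4) + 2)*8) + 41174)*(17772 + 14310) = (4*((1 + 2)*8)³ + 41174)*(17772 + 14310) = (4*(3*8)³ + 41174)*32082 = (4*24³ + 41174)*32082 = (4*13824 + 41174)*32082 = (55296 + 41174)*32082 = 96470*32082 = 3094950540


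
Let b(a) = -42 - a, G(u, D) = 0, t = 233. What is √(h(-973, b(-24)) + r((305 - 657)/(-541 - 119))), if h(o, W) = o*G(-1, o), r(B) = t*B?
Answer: 2*√6990/15 ≈ 11.147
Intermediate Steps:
r(B) = 233*B
h(o, W) = 0 (h(o, W) = o*0 = 0)
√(h(-973, b(-24)) + r((305 - 657)/(-541 - 119))) = √(0 + 233*((305 - 657)/(-541 - 119))) = √(0 + 233*(-352/(-660))) = √(0 + 233*(-352*(-1/660))) = √(0 + 233*(8/15)) = √(0 + 1864/15) = √(1864/15) = 2*√6990/15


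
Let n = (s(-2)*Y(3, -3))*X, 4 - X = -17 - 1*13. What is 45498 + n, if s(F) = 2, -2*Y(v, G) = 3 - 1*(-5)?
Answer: 45226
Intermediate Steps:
Y(v, G) = -4 (Y(v, G) = -(3 - 1*(-5))/2 = -(3 + 5)/2 = -½*8 = -4)
X = 34 (X = 4 - (-17 - 1*13) = 4 - (-17 - 13) = 4 - 1*(-30) = 4 + 30 = 34)
n = -272 (n = (2*(-4))*34 = -8*34 = -272)
45498 + n = 45498 - 272 = 45226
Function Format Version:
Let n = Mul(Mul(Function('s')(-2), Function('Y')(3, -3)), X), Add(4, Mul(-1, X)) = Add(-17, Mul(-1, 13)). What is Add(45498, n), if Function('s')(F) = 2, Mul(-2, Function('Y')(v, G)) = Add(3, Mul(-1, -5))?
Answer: 45226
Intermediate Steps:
Function('Y')(v, G) = -4 (Function('Y')(v, G) = Mul(Rational(-1, 2), Add(3, Mul(-1, -5))) = Mul(Rational(-1, 2), Add(3, 5)) = Mul(Rational(-1, 2), 8) = -4)
X = 34 (X = Add(4, Mul(-1, Add(-17, Mul(-1, 13)))) = Add(4, Mul(-1, Add(-17, -13))) = Add(4, Mul(-1, -30)) = Add(4, 30) = 34)
n = -272 (n = Mul(Mul(2, -4), 34) = Mul(-8, 34) = -272)
Add(45498, n) = Add(45498, -272) = 45226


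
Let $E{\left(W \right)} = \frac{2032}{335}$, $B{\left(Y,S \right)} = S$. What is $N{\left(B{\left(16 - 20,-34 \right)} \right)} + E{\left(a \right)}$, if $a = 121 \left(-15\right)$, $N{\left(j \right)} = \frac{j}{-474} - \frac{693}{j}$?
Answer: $\frac{71588221}{2699430} \approx 26.52$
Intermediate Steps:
$N{\left(j \right)} = - \frac{693}{j} - \frac{j}{474}$ ($N{\left(j \right)} = j \left(- \frac{1}{474}\right) - \frac{693}{j} = - \frac{j}{474} - \frac{693}{j} = - \frac{693}{j} - \frac{j}{474}$)
$a = -1815$
$E{\left(W \right)} = \frac{2032}{335}$ ($E{\left(W \right)} = 2032 \cdot \frac{1}{335} = \frac{2032}{335}$)
$N{\left(B{\left(16 - 20,-34 \right)} \right)} + E{\left(a \right)} = \left(- \frac{693}{-34} - - \frac{17}{237}\right) + \frac{2032}{335} = \left(\left(-693\right) \left(- \frac{1}{34}\right) + \frac{17}{237}\right) + \frac{2032}{335} = \left(\frac{693}{34} + \frac{17}{237}\right) + \frac{2032}{335} = \frac{164819}{8058} + \frac{2032}{335} = \frac{71588221}{2699430}$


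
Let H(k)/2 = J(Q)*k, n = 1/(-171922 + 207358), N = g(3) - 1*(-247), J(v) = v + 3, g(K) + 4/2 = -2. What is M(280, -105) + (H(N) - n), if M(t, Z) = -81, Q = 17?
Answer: 341567603/35436 ≈ 9639.0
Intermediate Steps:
g(K) = -4 (g(K) = -2 - 2 = -4)
J(v) = 3 + v
N = 243 (N = -4 - 1*(-247) = -4 + 247 = 243)
n = 1/35436 ≈ 2.8220e-5
H(k) = 40*k (H(k) = 2*((3 + 17)*k) = 2*(20*k) = 40*k)
M(280, -105) + (H(N) - n) = -81 + (40*243 - 1*1/35436) = -81 + (9720 - 1/35436) = -81 + 344437919/35436 = 341567603/35436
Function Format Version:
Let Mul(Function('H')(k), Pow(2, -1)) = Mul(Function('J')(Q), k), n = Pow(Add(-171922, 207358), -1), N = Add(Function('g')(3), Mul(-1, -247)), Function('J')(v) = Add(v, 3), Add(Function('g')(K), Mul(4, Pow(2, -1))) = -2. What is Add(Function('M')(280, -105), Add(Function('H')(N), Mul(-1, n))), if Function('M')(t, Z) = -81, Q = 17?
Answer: Rational(341567603, 35436) ≈ 9639.0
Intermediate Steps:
Function('g')(K) = -4 (Function('g')(K) = Add(-2, -2) = -4)
Function('J')(v) = Add(3, v)
N = 243 (N = Add(-4, Mul(-1, -247)) = Add(-4, 247) = 243)
n = Rational(1, 35436) (n = Pow(35436, -1) = Rational(1, 35436) ≈ 2.8220e-5)
Function('H')(k) = Mul(40, k) (Function('H')(k) = Mul(2, Mul(Add(3, 17), k)) = Mul(2, Mul(20, k)) = Mul(40, k))
Add(Function('M')(280, -105), Add(Function('H')(N), Mul(-1, n))) = Add(-81, Add(Mul(40, 243), Mul(-1, Rational(1, 35436)))) = Add(-81, Add(9720, Rational(-1, 35436))) = Add(-81, Rational(344437919, 35436)) = Rational(341567603, 35436)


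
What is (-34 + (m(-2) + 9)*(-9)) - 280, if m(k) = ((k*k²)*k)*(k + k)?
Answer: 181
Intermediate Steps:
m(k) = 2*k⁵ (m(k) = (k³*k)*(2*k) = k⁴*(2*k) = 2*k⁵)
(-34 + (m(-2) + 9)*(-9)) - 280 = (-34 + (2*(-2)⁵ + 9)*(-9)) - 280 = (-34 + (2*(-32) + 9)*(-9)) - 280 = (-34 + (-64 + 9)*(-9)) - 280 = (-34 - 55*(-9)) - 280 = (-34 + 495) - 280 = 461 - 280 = 181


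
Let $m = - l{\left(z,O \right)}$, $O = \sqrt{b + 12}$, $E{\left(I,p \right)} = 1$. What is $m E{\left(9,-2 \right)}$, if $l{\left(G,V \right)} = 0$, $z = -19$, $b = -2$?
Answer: $0$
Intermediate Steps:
$O = \sqrt{10}$ ($O = \sqrt{-2 + 12} = \sqrt{10} \approx 3.1623$)
$m = 0$ ($m = \left(-1\right) 0 = 0$)
$m E{\left(9,-2 \right)} = 0 \cdot 1 = 0$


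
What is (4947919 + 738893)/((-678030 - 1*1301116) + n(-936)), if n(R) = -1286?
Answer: -157967/55012 ≈ -2.8715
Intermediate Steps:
(4947919 + 738893)/((-678030 - 1*1301116) + n(-936)) = (4947919 + 738893)/((-678030 - 1*1301116) - 1286) = 5686812/((-678030 - 1301116) - 1286) = 5686812/(-1979146 - 1286) = 5686812/(-1980432) = 5686812*(-1/1980432) = -157967/55012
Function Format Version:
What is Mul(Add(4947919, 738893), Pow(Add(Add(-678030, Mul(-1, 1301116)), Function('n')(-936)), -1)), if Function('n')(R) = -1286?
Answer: Rational(-157967, 55012) ≈ -2.8715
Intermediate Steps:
Mul(Add(4947919, 738893), Pow(Add(Add(-678030, Mul(-1, 1301116)), Function('n')(-936)), -1)) = Mul(Add(4947919, 738893), Pow(Add(Add(-678030, Mul(-1, 1301116)), -1286), -1)) = Mul(5686812, Pow(Add(Add(-678030, -1301116), -1286), -1)) = Mul(5686812, Pow(Add(-1979146, -1286), -1)) = Mul(5686812, Pow(-1980432, -1)) = Mul(5686812, Rational(-1, 1980432)) = Rational(-157967, 55012)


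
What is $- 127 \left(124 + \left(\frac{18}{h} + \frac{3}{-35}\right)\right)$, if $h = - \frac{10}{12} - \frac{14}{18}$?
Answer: $- \frac{14532991}{1015} \approx -14318.0$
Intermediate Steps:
$h = - \frac{29}{18}$ ($h = \left(-10\right) \frac{1}{12} - \frac{7}{9} = - \frac{5}{6} - \frac{7}{9} = - \frac{29}{18} \approx -1.6111$)
$- 127 \left(124 + \left(\frac{18}{h} + \frac{3}{-35}\right)\right) = - 127 \left(124 + \left(\frac{18}{- \frac{29}{18}} + \frac{3}{-35}\right)\right) = - 127 \left(124 + \left(18 \left(- \frac{18}{29}\right) + 3 \left(- \frac{1}{35}\right)\right)\right) = - 127 \left(124 - \frac{11427}{1015}\right) = \left(-127\right) \frac{114433}{1015} = - \frac{14532991}{1015}$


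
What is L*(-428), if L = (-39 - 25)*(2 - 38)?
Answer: -986112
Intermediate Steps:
L = 2304 (L = -64*(-36) = 2304)
L*(-428) = 2304*(-428) = -986112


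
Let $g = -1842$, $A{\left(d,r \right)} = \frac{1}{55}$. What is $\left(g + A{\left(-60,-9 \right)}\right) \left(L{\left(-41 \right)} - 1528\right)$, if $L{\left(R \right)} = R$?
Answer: $\frac{158953821}{55} \approx 2.8901 \cdot 10^{6}$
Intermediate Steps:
$A{\left(d,r \right)} = \frac{1}{55}$
$\left(g + A{\left(-60,-9 \right)}\right) \left(L{\left(-41 \right)} - 1528\right) = \left(-1842 + \frac{1}{55}\right) \left(-41 - 1528\right) = \left(- \frac{101309}{55}\right) \left(-1569\right) = \frac{158953821}{55}$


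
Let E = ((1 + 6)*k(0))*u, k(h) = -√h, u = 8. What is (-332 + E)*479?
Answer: -159028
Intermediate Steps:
E = 0 (E = ((1 + 6)*(-√0))*8 = (7*(-1*0))*8 = (7*0)*8 = 0*8 = 0)
(-332 + E)*479 = (-332 + 0)*479 = -332*479 = -159028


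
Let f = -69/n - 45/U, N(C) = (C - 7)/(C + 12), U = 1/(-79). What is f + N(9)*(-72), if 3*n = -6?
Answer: 50157/14 ≈ 3582.6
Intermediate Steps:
n = -2 (n = (⅓)*(-6) = -2)
U = -1/79 ≈ -0.012658
N(C) = (-7 + C)/(12 + C)
f = 7179/2 (f = -69/(-2) - 45/(-1/79) = -69*(-½) - 45*(-79) = 69/2 + 3555 = 7179/2 ≈ 3589.5)
f + N(9)*(-72) = 7179/2 + ((-7 + 9)/(12 + 9))*(-72) = 7179/2 + (2/21)*(-72) = 7179/2 - 48/7 = 50157/14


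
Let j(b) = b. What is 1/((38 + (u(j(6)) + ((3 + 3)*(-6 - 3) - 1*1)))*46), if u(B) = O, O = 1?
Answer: -1/736 ≈ -0.0013587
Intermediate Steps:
u(B) = 1
1/((38 + (u(j(6)) + ((3 + 3)*(-6 - 3) - 1*1)))*46) = 1/((38 + (1 + ((3 + 3)*(-6 - 3) - 1*1)))*46) = 1/((38 + (1 + (6*(-9) - 1)))*46) = 1/((38 + (1 + (-54 - 1)))*46) = 1/((38 + (1 - 55))*46) = 1/((38 - 54)*46) = 1/(-16*46) = 1/(-736) = -1/736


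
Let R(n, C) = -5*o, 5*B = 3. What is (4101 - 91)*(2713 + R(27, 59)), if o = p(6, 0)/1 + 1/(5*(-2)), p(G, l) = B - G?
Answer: 10989405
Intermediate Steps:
B = ⅗ (B = (⅕)*3 = ⅗ ≈ 0.60000)
p(G, l) = ⅗ - G
o = -11/2 (o = (⅗ - 1*6)/1 + 1/(5*(-2)) = (⅗ - 6)*1 + (⅕)*(-½) = -27/5*1 - ⅒ = -27/5 - ⅒ = -11/2 ≈ -5.5000)
R(n, C) = 55/2 (R(n, C) = -5*(-11/2) = 55/2)
(4101 - 91)*(2713 + R(27, 59)) = (4101 - 91)*(2713 + 55/2) = 4010*(5481/2) = 10989405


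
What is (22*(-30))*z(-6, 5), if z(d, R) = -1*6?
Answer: 3960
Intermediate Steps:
z(d, R) = -6
(22*(-30))*z(-6, 5) = (22*(-30))*(-6) = -660*(-6) = 3960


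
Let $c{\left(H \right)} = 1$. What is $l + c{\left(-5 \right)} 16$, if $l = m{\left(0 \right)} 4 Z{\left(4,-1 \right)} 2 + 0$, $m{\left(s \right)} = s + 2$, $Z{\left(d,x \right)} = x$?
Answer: $0$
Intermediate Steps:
$m{\left(s \right)} = 2 + s$
$l = -16$ ($l = \left(2 + 0\right) 4 \left(-1\right) 2 + 0 = 2 \left(\left(-4\right) 2\right) + 0 = 2 \left(-8\right) + 0 = -16 + 0 = -16$)
$l + c{\left(-5 \right)} 16 = -16 + 1 \cdot 16 = -16 + 16 = 0$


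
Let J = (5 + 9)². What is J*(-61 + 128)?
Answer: 13132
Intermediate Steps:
J = 196 (J = 14² = 196)
J*(-61 + 128) = 196*(-61 + 128) = 196*67 = 13132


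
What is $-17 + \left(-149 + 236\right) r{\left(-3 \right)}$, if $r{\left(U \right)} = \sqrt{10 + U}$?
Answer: $-17 + 87 \sqrt{7} \approx 213.18$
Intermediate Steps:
$-17 + \left(-149 + 236\right) r{\left(-3 \right)} = -17 + \left(-149 + 236\right) \sqrt{10 - 3} = -17 + 87 \sqrt{7}$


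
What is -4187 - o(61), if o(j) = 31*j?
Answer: -6078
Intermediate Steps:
-4187 - o(61) = -4187 - 31*61 = -4187 - 1*1891 = -4187 - 1891 = -6078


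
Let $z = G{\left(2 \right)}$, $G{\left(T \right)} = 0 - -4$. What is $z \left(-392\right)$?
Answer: $-1568$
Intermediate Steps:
$G{\left(T \right)} = 4$ ($G{\left(T \right)} = 0 + 4 = 4$)
$z = 4$
$z \left(-392\right) = 4 \left(-392\right) = -1568$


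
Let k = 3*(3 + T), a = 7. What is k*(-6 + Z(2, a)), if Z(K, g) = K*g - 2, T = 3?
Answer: 108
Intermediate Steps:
Z(K, g) = -2 + K*g
k = 18 (k = 3*(3 + 3) = 3*6 = 18)
k*(-6 + Z(2, a)) = 18*(-6 + (-2 + 2*7)) = 18*(-6 + (-2 + 14)) = 18*(-6 + 12) = 18*6 = 108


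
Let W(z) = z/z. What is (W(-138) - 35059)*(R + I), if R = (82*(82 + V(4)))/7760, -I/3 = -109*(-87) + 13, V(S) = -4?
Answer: 968742306009/970 ≈ 9.9870e+8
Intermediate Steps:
W(z) = 1
I = -28488 (I = -3*(-109*(-87) + 13) = -3*(9483 + 13) = -3*9496 = -28488)
R = 1599/1940 (R = (82*(82 - 4))/7760 = (82*78)*(1/7760) = 6396*(1/7760) = 1599/1940 ≈ 0.82423)
(W(-138) - 35059)*(R + I) = (1 - 35059)*(1599/1940 - 28488) = -35058*(-55265121/1940) = 968742306009/970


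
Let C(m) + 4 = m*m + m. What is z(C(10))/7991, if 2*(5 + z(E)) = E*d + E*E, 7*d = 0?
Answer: 5613/7991 ≈ 0.70242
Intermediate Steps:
C(m) = -4 + m + m² (C(m) = -4 + (m*m + m) = -4 + (m² + m) = -4 + (m + m²) = -4 + m + m²)
d = 0 (d = (⅐)*0 = 0)
z(E) = -5 + E²/2 (z(E) = -5 + (E*0 + E*E)/2 = -5 + (0 + E²)/2 = -5 + E²/2)
z(C(10))/7991 = (-5 + (-4 + 10 + 10²)²/2)/7991 = (-5 + (-4 + 10 + 100)²/2)*(1/7991) = (-5 + (½)*106²)*(1/7991) = (-5 + (½)*11236)*(1/7991) = (-5 + 5618)*(1/7991) = 5613*(1/7991) = 5613/7991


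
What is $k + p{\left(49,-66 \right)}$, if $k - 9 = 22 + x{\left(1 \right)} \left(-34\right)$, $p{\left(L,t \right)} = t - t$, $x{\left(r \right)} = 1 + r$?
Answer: $-37$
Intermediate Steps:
$p{\left(L,t \right)} = 0$
$k = -37$ ($k = 9 + \left(22 + \left(1 + 1\right) \left(-34\right)\right) = 9 + \left(22 + 2 \left(-34\right)\right) = 9 + \left(22 - 68\right) = 9 - 46 = -37$)
$k + p{\left(49,-66 \right)} = -37 + 0 = -37$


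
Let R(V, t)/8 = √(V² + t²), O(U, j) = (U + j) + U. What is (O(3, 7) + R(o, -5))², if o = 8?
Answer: 5865 + 208*√89 ≈ 7827.3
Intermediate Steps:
O(U, j) = j + 2*U
R(V, t) = 8*√(V² + t²)
(O(3, 7) + R(o, -5))² = ((7 + 2*3) + 8*√(8² + (-5)²))² = ((7 + 6) + 8*√(64 + 25))² = (13 + 8*√89)²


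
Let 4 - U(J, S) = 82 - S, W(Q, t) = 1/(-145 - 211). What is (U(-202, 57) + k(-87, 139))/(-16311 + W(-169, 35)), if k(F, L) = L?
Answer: -42008/5806717 ≈ -0.0072344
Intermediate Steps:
W(Q, t) = -1/356 (W(Q, t) = 1/(-356) = -1/356)
U(J, S) = -78 + S (U(J, S) = 4 - (82 - S) = 4 + (-82 + S) = -78 + S)
(U(-202, 57) + k(-87, 139))/(-16311 + W(-169, 35)) = ((-78 + 57) + 139)/(-16311 - 1/356) = (-21 + 139)/(-5806717/356) = 118*(-356/5806717) = -42008/5806717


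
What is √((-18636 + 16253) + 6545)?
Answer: √4162 ≈ 64.514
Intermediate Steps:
√((-18636 + 16253) + 6545) = √(-2383 + 6545) = √4162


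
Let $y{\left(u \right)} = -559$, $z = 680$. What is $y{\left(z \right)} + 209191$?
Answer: $208632$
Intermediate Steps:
$y{\left(z \right)} + 209191 = -559 + 209191 = 208632$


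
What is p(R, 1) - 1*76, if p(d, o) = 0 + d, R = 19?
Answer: -57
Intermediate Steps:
p(d, o) = d
p(R, 1) - 1*76 = 19 - 1*76 = 19 - 76 = -57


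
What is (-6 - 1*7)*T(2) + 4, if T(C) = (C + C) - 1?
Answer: -35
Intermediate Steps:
T(C) = -1 + 2*C (T(C) = 2*C - 1 = -1 + 2*C)
(-6 - 1*7)*T(2) + 4 = (-6 - 1*7)*(-1 + 2*2) + 4 = (-6 - 7)*(-1 + 4) + 4 = -13*3 + 4 = -39 + 4 = -35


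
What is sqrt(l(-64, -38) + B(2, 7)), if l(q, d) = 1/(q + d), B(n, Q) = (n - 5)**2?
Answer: sqrt(93534)/102 ≈ 2.9984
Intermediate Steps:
B(n, Q) = (-5 + n)**2
l(q, d) = 1/(d + q)
sqrt(l(-64, -38) + B(2, 7)) = sqrt(1/(-38 - 64) + (-5 + 2)**2) = sqrt(1/(-102) + (-3)**2) = sqrt(-1/102 + 9) = sqrt(917/102) = sqrt(93534)/102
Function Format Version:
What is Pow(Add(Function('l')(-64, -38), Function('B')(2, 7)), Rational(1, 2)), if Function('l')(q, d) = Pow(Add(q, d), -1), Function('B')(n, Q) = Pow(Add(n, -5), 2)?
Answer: Mul(Rational(1, 102), Pow(93534, Rational(1, 2))) ≈ 2.9984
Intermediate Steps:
Function('B')(n, Q) = Pow(Add(-5, n), 2)
Function('l')(q, d) = Pow(Add(d, q), -1)
Pow(Add(Function('l')(-64, -38), Function('B')(2, 7)), Rational(1, 2)) = Pow(Add(Pow(Add(-38, -64), -1), Pow(Add(-5, 2), 2)), Rational(1, 2)) = Pow(Add(Pow(-102, -1), Pow(-3, 2)), Rational(1, 2)) = Pow(Add(Rational(-1, 102), 9), Rational(1, 2)) = Pow(Rational(917, 102), Rational(1, 2)) = Mul(Rational(1, 102), Pow(93534, Rational(1, 2)))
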